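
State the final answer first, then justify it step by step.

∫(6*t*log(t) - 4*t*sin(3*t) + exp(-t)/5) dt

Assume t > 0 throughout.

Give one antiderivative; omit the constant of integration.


The answer is 3*t**2*log(t) - 3*t**2/2 + 4*t*cos(3*t)/3 - 4*sin(3*t)/9 - exp(-t)/5.
Step 1. Rewrite: now ∫(6*t*log(t)) dt + ∫(-4*t*sin(3*t)) dt + ∫(exp(-t)/5) dt.
Step 2. Evaluate the standard form: now ∫(6*t*log(t)) dt + ∫(-4*t*sin(3*t)) dt - exp(-t)/5.
Step 3. Integrate ∫(6*t*log(t)) dt by parts with u = log(t), dv = (6*t) dt, so v = 3*t**2 [assuming t > 0]: now 3*t**2*log(t) + ∫(-3*t) dt + ∫(-4*t*sin(3*t)) dt - exp(-t)/5.
Step 4. Evaluate the standard form: now 3*t**2*log(t) - 3*t**2/2 + ∫(-4*t*sin(3*t)) dt - exp(-t)/5.
Step 5. Integrate ∫(-4*t*sin(3*t)) dt by parts with u = t, dv = (-4*sin(3*t)) dt, so v = 4*cos(3*t)/3: now 3*t**2*log(t) - 3*t**2/2 + 4*t*cos(3*t)/3 + ∫(-4*cos(3*t)/3) dt - exp(-t)/5.
Step 6. Evaluate the standard form: now 3*t**2*log(t) - 3*t**2/2 + 4*t*cos(3*t)/3 - 4*sin(3*t)/9 - exp(-t)/5.
Answer: 3*t**2*log(t) - 3*t**2/2 + 4*t*cos(3*t)/3 - 4*sin(3*t)/9 - exp(-t)/5.


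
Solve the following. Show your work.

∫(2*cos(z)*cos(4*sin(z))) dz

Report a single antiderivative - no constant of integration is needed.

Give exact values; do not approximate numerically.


Step 1. Substitute u = sin(z), turning ∫(2*cos(z)*cos(4*sin(z))) dz into ∫(2*cos(4*u)) du: now ∫(2*cos(4*u)) du.
Step 2. Evaluate the standard form: now sin(4*u)/2.
Step 3. Substitute back u = sin(z): now sin(4*sin(z))/2.
Answer: sin(4*sin(z))/2.


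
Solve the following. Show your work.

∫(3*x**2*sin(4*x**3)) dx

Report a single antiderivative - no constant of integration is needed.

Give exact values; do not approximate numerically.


Step 1. Substitute u = x**3, turning ∫(3*x**2*sin(4*x**3)) dx into ∫(sin(4*u)) du: now ∫(sin(4*u)) du.
Step 2. Evaluate the standard form: now -cos(4*u)/4.
Step 3. Substitute back u = x**3: now -cos(4*x**3)/4.
Answer: -cos(4*x**3)/4.


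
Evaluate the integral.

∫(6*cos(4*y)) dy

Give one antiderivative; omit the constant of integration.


Answer: 3*sin(4*y)/2.


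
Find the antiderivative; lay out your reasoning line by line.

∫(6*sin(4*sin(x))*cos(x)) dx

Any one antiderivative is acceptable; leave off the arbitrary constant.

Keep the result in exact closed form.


Step 1. Substitute u = sin(x), turning ∫(6*sin(4*sin(x))*cos(x)) dx into ∫(6*sin(4*u)) du: now ∫(6*sin(4*u)) du.
Step 2. Evaluate the standard form: now -3*cos(4*u)/2.
Step 3. Substitute back u = sin(x): now -3*cos(4*sin(x))/2.
Answer: -3*cos(4*sin(x))/2.


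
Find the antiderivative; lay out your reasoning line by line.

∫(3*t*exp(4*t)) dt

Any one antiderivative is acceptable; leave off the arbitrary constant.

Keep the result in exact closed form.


Step 1. Integrate ∫(3*t*exp(4*t)) dt by parts with u = t, dv = (3*exp(4*t)) dt, so v = 3*exp(4*t)/4: now 3*t*exp(4*t)/4 + ∫(-3*exp(4*t)/4) dt.
Step 2. Evaluate the standard form: now 3*t*exp(4*t)/4 - 3*exp(4*t)/16.
Answer: 3*t*exp(4*t)/4 - 3*exp(4*t)/16.


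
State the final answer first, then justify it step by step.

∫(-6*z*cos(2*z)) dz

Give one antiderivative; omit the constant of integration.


The answer is -3*z*sin(2*z) - 3*cos(2*z)/2.
Step 1. Integrate ∫(-6*z*cos(2*z)) dz by parts with u = z, dv = (-6*cos(2*z)) dz, so v = -3*sin(2*z): now -3*z*sin(2*z) + ∫(3*sin(2*z)) dz.
Step 2. Evaluate the standard form: now -3*z*sin(2*z) - 3*cos(2*z)/2.
Answer: -3*z*sin(2*z) - 3*cos(2*z)/2.


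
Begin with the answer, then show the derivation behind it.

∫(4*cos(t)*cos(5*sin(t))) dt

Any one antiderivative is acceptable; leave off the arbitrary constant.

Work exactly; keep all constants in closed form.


The answer is 4*sin(5*sin(t))/5.
Step 1. Substitute u = sin(t), turning ∫(4*cos(t)*cos(5*sin(t))) dt into ∫(4*cos(5*u)) du: now ∫(4*cos(5*u)) du.
Step 2. Evaluate the standard form: now 4*sin(5*u)/5.
Step 3. Substitute back u = sin(t): now 4*sin(5*sin(t))/5.
Answer: 4*sin(5*sin(t))/5.


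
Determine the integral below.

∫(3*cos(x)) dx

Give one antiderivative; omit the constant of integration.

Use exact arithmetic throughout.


Answer: 3*sin(x).


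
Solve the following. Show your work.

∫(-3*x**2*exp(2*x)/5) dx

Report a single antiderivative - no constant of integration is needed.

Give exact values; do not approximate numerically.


Step 1. Integrate ∫(-3*x**2*exp(2*x)/5) dx by parts with u = x**2, dv = (-3*exp(2*x)/5) dx, so v = -3*exp(2*x)/10: now -3*x**2*exp(2*x)/10 + ∫(3*x*exp(2*x)/5) dx.
Step 2. Integrate ∫(3*x*exp(2*x)/5) dx by parts with u = x, dv = (3*exp(2*x)/5) dx, so v = 3*exp(2*x)/10: now -3*x**2*exp(2*x)/10 + 3*x*exp(2*x)/10 + ∫(-3*exp(2*x)/10) dx.
Step 3. Evaluate the standard form: now -3*x**2*exp(2*x)/10 + 3*x*exp(2*x)/10 - 3*exp(2*x)/20.
Answer: -3*x**2*exp(2*x)/10 + 3*x*exp(2*x)/10 - 3*exp(2*x)/20.


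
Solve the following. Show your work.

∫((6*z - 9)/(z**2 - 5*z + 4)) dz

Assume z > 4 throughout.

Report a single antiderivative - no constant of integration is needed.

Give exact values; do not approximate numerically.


Step 1. Decompose ∫((6*z - 9)/(z**2 - 5*z + 4)) dz by partial fractions, (6*z - 9)/(z**2 - 5*z + 4) = 1/(z - 1) + 5/(z - 4): now ∫(5/(z - 4)) dz + ∫(1/(z - 1)) dz.
Step 2. Evaluate the standard form [assuming z > 1]: now log(z - 1) + ∫(5/(z - 4)) dz.
Step 3. Evaluate the standard form [assuming z > 4]: now 5*log(z - 4) + log(z - 1).
Answer: 5*log(z - 4) + log(z - 1).


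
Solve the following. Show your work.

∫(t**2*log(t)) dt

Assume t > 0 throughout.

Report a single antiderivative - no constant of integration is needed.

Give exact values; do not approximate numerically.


Step 1. Integrate ∫(t**2*log(t)) dt by parts with u = log(t), dv = (t**2) dt, so v = t**3/3 [assuming t > 0]: now t**3*log(t)/3 + ∫(-t**2/3) dt.
Step 2. Evaluate the standard form: now t**3*log(t)/3 - t**3/9.
Answer: t**3*log(t)/3 - t**3/9.


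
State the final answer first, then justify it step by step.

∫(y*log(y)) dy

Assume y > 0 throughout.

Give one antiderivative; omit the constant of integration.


The answer is y**2*log(y)/2 - y**2/4.
Step 1. Integrate ∫(y*log(y)) dy by parts with u = log(y), dv = (y) dy, so v = y**2/2 [assuming y > 0]: now y**2*log(y)/2 + ∫(-y/2) dy.
Step 2. Evaluate the standard form: now y**2*log(y)/2 - y**2/4.
Answer: y**2*log(y)/2 - y**2/4.


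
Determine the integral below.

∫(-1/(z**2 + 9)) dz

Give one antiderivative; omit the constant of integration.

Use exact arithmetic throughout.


Answer: -atan(z/3)/3.


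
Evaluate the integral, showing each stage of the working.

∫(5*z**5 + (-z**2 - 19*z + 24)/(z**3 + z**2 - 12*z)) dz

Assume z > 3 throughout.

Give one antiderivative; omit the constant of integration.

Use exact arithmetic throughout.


Step 1. Rewrite: now ∫(5*z**5) dz + ∫((-z**2 - 19*z + 24)/(z**3 + z**2 - 12*z)) dz.
Step 2. Evaluate the standard form: now 5*z**6/6 + ∫((-z**2 - 19*z + 24)/(z**3 + z**2 - 12*z)) dz.
Step 3. Decompose ∫((-z**2 - 19*z + 24)/(z**3 + z**2 - 12*z)) dz by partial fractions, (-z**2 - 19*z + 24)/(z**3 + z**2 - 12*z) = 3/(z + 4) - 2/(z - 3) - 2/z: now 5*z**6/6 + ∫(-2/z) dz + ∫(-2/(z - 3)) dz + ∫(3/(z + 4)) dz.
Step 4. Evaluate the standard form [assuming z > 3]: now 5*z**6/6 - 2*log(z - 3) + ∫(-2/z) dz + ∫(3/(z + 4)) dz.
Step 5. Evaluate the standard form [assuming z > -4]: now 5*z**6/6 - 2*log(z - 3) + 3*log(z + 4) + ∫(-2/z) dz.
Step 6. Evaluate the standard form [assuming z > 0]: now 5*z**6/6 - 2*log(z) - 2*log(z - 3) + 3*log(z + 4).
Answer: 5*z**6/6 - 2*log(z) - 2*log(z - 3) + 3*log(z + 4).


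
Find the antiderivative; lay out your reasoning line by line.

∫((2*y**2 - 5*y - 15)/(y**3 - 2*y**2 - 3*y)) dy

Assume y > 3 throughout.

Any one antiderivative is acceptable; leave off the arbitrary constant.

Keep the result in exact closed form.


Step 1. Decompose ∫((2*y**2 - 5*y - 15)/(y**3 - 2*y**2 - 3*y)) dy by partial fractions, (2*y**2 - 5*y - 15)/(y**3 - 2*y**2 - 3*y) = -2/(y + 1) - 1/(y - 3) + 5/y: now ∫(5/y) dy + ∫(-1/(y - 3)) dy + ∫(-2/(y + 1)) dy.
Step 2. Evaluate the standard form [assuming y > -1]: now -2*log(y + 1) + ∫(5/y) dy + ∫(-1/(y - 3)) dy.
Step 3. Evaluate the standard form [assuming y > 0]: now 5*log(y) - 2*log(y + 1) + ∫(-1/(y - 3)) dy.
Step 4. Evaluate the standard form [assuming y > 3]: now 5*log(y) - log(y - 3) - 2*log(y + 1).
Answer: 5*log(y) - log(y - 3) - 2*log(y + 1).


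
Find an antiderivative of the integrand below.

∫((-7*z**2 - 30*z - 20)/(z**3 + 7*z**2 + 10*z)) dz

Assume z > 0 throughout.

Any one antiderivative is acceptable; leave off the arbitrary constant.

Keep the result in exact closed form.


Answer: -2*log(z) - 2*log(z + 2) - 3*log(z + 5).


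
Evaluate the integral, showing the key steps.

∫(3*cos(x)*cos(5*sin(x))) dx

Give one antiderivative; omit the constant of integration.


Step 1. Substitute u = sin(x), turning ∫(3*cos(x)*cos(5*sin(x))) dx into ∫(3*cos(5*u)) du: now ∫(3*cos(5*u)) du.
Step 2. Evaluate the standard form: now 3*sin(5*u)/5.
Step 3. Substitute back u = sin(x): now 3*sin(5*sin(x))/5.
Answer: 3*sin(5*sin(x))/5.


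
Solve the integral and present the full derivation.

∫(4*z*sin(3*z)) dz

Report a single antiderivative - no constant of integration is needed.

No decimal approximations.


Step 1. Integrate ∫(4*z*sin(3*z)) dz by parts with u = z, dv = (4*sin(3*z)) dz, so v = -4*cos(3*z)/3: now -4*z*cos(3*z)/3 + ∫(4*cos(3*z)/3) dz.
Step 2. Evaluate the standard form: now -4*z*cos(3*z)/3 + 4*sin(3*z)/9.
Answer: -4*z*cos(3*z)/3 + 4*sin(3*z)/9.


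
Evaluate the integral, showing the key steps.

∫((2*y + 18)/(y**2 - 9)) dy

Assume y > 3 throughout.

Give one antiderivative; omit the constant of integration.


Step 1. Decompose ∫((2*y + 18)/(y**2 - 9)) dy by partial fractions, (2*y + 18)/(y**2 - 9) = -2/(y + 3) + 4/(y - 3): now ∫(4/(y - 3)) dy + ∫(-2/(y + 3)) dy.
Step 2. Evaluate the standard form [assuming y > 3]: now 4*log(y - 3) + ∫(-2/(y + 3)) dy.
Step 3. Evaluate the standard form [assuming y > -3]: now 4*log(y - 3) - 2*log(y + 3).
Answer: 4*log(y - 3) - 2*log(y + 3).


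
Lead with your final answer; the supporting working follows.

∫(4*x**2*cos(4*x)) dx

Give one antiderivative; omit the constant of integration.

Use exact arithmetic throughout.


The answer is x**2*sin(4*x) + x*cos(4*x)/2 - sin(4*x)/8.
Step 1. Integrate ∫(4*x**2*cos(4*x)) dx by parts with u = x**2, dv = (4*cos(4*x)) dx, so v = sin(4*x): now x**2*sin(4*x) + ∫(-2*x*sin(4*x)) dx.
Step 2. Integrate ∫(-2*x*sin(4*x)) dx by parts with u = x, dv = (-2*sin(4*x)) dx, so v = cos(4*x)/2: now x**2*sin(4*x) + x*cos(4*x)/2 + ∫(-cos(4*x)/2) dx.
Step 3. Evaluate the standard form: now x**2*sin(4*x) + x*cos(4*x)/2 - sin(4*x)/8.
Answer: x**2*sin(4*x) + x*cos(4*x)/2 - sin(4*x)/8.


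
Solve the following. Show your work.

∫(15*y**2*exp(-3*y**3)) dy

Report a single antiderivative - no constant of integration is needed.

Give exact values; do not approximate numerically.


Step 1. Substitute u = y**3, turning ∫(15*y**2*exp(-3*y**3)) dy into ∫(5*exp(-3*u)) du: now ∫(5*exp(-3*u)) du.
Step 2. Evaluate the standard form: now -5*exp(-3*u)/3.
Step 3. Substitute back u = y**3: now -5*exp(-3*y**3)/3.
Answer: -5*exp(-3*y**3)/3.


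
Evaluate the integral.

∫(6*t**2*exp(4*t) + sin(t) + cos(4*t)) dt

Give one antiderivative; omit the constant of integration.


Answer: 3*t**2*exp(4*t)/2 - 3*t*exp(4*t)/4 + 3*exp(4*t)/16 + sin(4*t)/4 - cos(t).


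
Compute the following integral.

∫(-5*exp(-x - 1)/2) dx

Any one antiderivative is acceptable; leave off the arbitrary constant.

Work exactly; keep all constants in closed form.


Answer: 5*exp(-x - 1)/2.


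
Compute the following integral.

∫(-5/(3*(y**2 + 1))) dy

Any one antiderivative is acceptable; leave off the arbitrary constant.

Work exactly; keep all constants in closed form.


Answer: -5*atan(y)/3.


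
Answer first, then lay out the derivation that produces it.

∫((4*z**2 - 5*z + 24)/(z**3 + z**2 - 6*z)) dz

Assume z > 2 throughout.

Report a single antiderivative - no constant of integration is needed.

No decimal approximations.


The answer is -4*log(z) + 3*log(z - 2) + 5*log(z + 3).
Step 1. Decompose ∫((4*z**2 - 5*z + 24)/(z**3 + z**2 - 6*z)) dz by partial fractions, (4*z**2 - 5*z + 24)/(z**3 + z**2 - 6*z) = 5/(z + 3) + 3/(z - 2) - 4/z: now ∫(-4/z) dz + ∫(3/(z - 2)) dz + ∫(5/(z + 3)) dz.
Step 2. Evaluate the standard form [assuming z > 0]: now -4*log(z) + ∫(3/(z - 2)) dz + ∫(5/(z + 3)) dz.
Step 3. Evaluate the standard form [assuming z > 2]: now -4*log(z) + 3*log(z - 2) + ∫(5/(z + 3)) dz.
Step 4. Evaluate the standard form [assuming z > -3]: now -4*log(z) + 3*log(z - 2) + 5*log(z + 3).
Answer: -4*log(z) + 3*log(z - 2) + 5*log(z + 3).


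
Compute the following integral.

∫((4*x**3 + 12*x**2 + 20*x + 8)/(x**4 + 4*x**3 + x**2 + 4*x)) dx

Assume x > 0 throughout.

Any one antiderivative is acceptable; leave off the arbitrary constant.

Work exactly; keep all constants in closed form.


Answer: 2*log(x) + 2*log(x + 4) + 4*atan(x).


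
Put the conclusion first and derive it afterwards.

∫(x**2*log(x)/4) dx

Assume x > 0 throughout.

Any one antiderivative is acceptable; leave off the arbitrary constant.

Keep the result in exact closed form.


The answer is x**3*log(x)/12 - x**3/36.
Step 1. Integrate ∫(x**2*log(x)/4) dx by parts with u = log(x), dv = (x**2/4) dx, so v = x**3/12 [assuming x > 0]: now x**3*log(x)/12 + ∫(-x**2/12) dx.
Step 2. Evaluate the standard form: now x**3*log(x)/12 - x**3/36.
Answer: x**3*log(x)/12 - x**3/36.


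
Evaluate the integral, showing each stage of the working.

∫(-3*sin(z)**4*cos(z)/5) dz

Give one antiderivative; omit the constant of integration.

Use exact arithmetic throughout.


Step 1. Substitute u = sin(z), turning ∫(-3*sin(z)**4*cos(z)/5) dz into ∫(-3*u**4/5) du: now ∫(-3*u**4/5) du.
Step 2. Evaluate the standard form: now -3*u**5/25.
Step 3. Substitute back u = sin(z): now -3*sin(z)**5/25.
Answer: -3*sin(z)**5/25.


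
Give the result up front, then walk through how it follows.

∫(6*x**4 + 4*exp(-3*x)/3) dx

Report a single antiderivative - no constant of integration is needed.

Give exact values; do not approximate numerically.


The answer is 6*x**5/5 - 4*exp(-3*x)/9.
Step 1. Rewrite: now ∫(6*x**4) dx + ∫(4*exp(-3*x)/3) dx.
Step 2. Evaluate the standard form: now 6*x**5/5 + ∫(4*exp(-3*x)/3) dx.
Step 3. Evaluate the standard form: now 6*x**5/5 - 4*exp(-3*x)/9.
Answer: 6*x**5/5 - 4*exp(-3*x)/9.


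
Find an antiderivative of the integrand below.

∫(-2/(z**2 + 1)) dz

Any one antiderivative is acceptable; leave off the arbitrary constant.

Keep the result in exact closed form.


Answer: -2*atan(z).


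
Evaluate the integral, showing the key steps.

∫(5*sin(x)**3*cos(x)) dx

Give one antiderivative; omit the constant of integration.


Step 1. Substitute u = sin(x), turning ∫(5*sin(x)**3*cos(x)) dx into ∫(5*u**3) du: now ∫(5*u**3) du.
Step 2. Evaluate the standard form: now 5*u**4/4.
Step 3. Substitute back u = sin(x): now 5*sin(x)**4/4.
Answer: 5*sin(x)**4/4.


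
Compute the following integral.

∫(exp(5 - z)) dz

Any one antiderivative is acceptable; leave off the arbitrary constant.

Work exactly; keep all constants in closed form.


Answer: -exp(5 - z).


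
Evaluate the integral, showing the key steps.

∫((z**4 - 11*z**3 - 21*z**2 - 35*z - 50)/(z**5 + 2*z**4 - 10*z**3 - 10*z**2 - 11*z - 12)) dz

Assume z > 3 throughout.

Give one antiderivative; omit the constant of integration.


Step 1. Decompose ∫((z**4 - 11*z**3 - 21*z**2 - 35*z - 50)/(z**5 + 2*z**4 - 10*z**3 - 10*z**2 - 11*z - 12)) dz by partial fractions, (z**4 - 11*z**3 - 21*z**2 - 35*z - 50)/(z**5 + 2*z**4 - 10*z**3 - 10*z**2 - 11*z - 12) = 2/(z**2 + 1) + 2/(z + 4) + 1/(z + 1) - 2/(z - 3): now ∫(-2/(z - 3)) dz + ∫(1/(z + 1)) dz + ∫(2/(z + 4)) dz + ∫(2/(z**2 + 1)) dz.
Step 2. Evaluate the standard form [assuming z > -4]: now 2*log(z + 4) + ∫(-2/(z - 3)) dz + ∫(1/(z + 1)) dz + ∫(2/(z**2 + 1)) dz.
Step 3. Evaluate the standard form [assuming z > 3]: now -2*log(z - 3) + 2*log(z + 4) + ∫(1/(z + 1)) dz + ∫(2/(z**2 + 1)) dz.
Step 4. Evaluate the standard form [assuming z > -1]: now -2*log(z - 3) + log(z + 1) + 2*log(z + 4) + ∫(2/(z**2 + 1)) dz.
Step 5. Evaluate the standard form: now -2*log(z - 3) + log(z + 1) + 2*log(z + 4) + 2*atan(z).
Answer: -2*log(z - 3) + log(z + 1) + 2*log(z + 4) + 2*atan(z).


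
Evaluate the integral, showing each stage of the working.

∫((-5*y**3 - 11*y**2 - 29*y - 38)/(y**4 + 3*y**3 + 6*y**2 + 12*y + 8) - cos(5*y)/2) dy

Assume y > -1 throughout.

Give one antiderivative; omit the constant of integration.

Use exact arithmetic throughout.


Step 1. Rewrite: now ∫((-5*y**3 - 11*y**2 - 29*y - 38)/(y**4 + 3*y**3 + 6*y**2 + 12*y + 8)) dy + ∫(-cos(5*y)/2) dy.
Step 2. Evaluate the standard form: now -sin(5*y)/10 + ∫((-5*y**3 - 11*y**2 - 29*y - 38)/(y**4 + 3*y**3 + 6*y**2 + 12*y + 8)) dy.
Step 3. Decompose ∫((-5*y**3 - 11*y**2 - 29*y - 38)/(y**4 + 3*y**3 + 6*y**2 + 12*y + 8)) dy by partial fractions, (-5*y**3 - 11*y**2 - 29*y - 38)/(y**4 + 3*y**3 + 6*y**2 + 12*y + 8) = -3/(y**2 + 4) - 2/(y + 2) - 3/(y + 1): now -sin(5*y)/10 + ∫(-3/(y + 1)) dy + ∫(-2/(y + 2)) dy + ∫(-3/(y**2 + 4)) dy.
Step 4. Evaluate the standard form [assuming y > -1]: now -3*log(y + 1) - sin(5*y)/10 + ∫(-2/(y + 2)) dy + ∫(-3/(y**2 + 4)) dy.
Step 5. Evaluate the standard form [assuming y > -2]: now -3*log(y + 1) - 2*log(y + 2) - sin(5*y)/10 + ∫(-3/(y**2 + 4)) dy.
Step 6. Evaluate the standard form: now -3*log(y + 1) - 2*log(y + 2) - sin(5*y)/10 - 3*atan(y/2)/2.
Answer: -3*log(y + 1) - 2*log(y + 2) - sin(5*y)/10 - 3*atan(y/2)/2.


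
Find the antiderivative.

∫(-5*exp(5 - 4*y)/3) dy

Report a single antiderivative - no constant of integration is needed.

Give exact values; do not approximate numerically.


Answer: 5*exp(5 - 4*y)/12.


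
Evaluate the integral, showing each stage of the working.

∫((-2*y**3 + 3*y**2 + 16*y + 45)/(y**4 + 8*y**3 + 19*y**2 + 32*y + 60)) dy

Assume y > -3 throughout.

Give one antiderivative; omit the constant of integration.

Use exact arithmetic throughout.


Step 1. Decompose ∫((-2*y**3 + 3*y**2 + 16*y + 45)/(y**4 + 8*y**3 + 19*y**2 + 32*y + 60)) dy by partial fractions, (-2*y**3 + 3*y**2 + 16*y + 45)/(y**4 + 8*y**3 + 19*y**2 + 32*y + 60) = 3/(y**2 + 4) - 5/(y + 5) + 3/(y + 3): now ∫(3/(y + 3)) dy + ∫(-5/(y + 5)) dy + ∫(3/(y**2 + 4)) dy.
Step 2. Evaluate the standard form [assuming y > -3]: now 3*log(y + 3) + ∫(-5/(y + 5)) dy + ∫(3/(y**2 + 4)) dy.
Step 3. Evaluate the standard form [assuming y > -5]: now 3*log(y + 3) - 5*log(y + 5) + ∫(3/(y**2 + 4)) dy.
Step 4. Evaluate the standard form: now 3*log(y + 3) - 5*log(y + 5) + 3*atan(y/2)/2.
Answer: 3*log(y + 3) - 5*log(y + 5) + 3*atan(y/2)/2.


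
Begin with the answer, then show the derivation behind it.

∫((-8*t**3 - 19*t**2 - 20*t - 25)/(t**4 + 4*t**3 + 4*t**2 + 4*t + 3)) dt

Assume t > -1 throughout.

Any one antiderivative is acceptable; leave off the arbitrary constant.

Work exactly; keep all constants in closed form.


The answer is -4*log(t + 1) - 4*log(t + 3) - 3*atan(t).
Step 1. Decompose ∫((-8*t**3 - 19*t**2 - 20*t - 25)/(t**4 + 4*t**3 + 4*t**2 + 4*t + 3)) dt by partial fractions, (-8*t**3 - 19*t**2 - 20*t - 25)/(t**4 + 4*t**3 + 4*t**2 + 4*t + 3) = -3/(t**2 + 1) - 4/(t + 3) - 4/(t + 1): now ∫(-4/(t + 1)) dt + ∫(-4/(t + 3)) dt + ∫(-3/(t**2 + 1)) dt.
Step 2. Evaluate the standard form [assuming t > -1]: now -4*log(t + 1) + ∫(-4/(t + 3)) dt + ∫(-3/(t**2 + 1)) dt.
Step 3. Evaluate the standard form [assuming t > -3]: now -4*log(t + 1) - 4*log(t + 3) + ∫(-3/(t**2 + 1)) dt.
Step 4. Evaluate the standard form: now -4*log(t + 1) - 4*log(t + 3) - 3*atan(t).
Answer: -4*log(t + 1) - 4*log(t + 3) - 3*atan(t).


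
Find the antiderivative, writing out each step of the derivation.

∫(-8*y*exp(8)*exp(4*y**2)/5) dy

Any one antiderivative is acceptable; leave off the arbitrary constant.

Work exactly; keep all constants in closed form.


Step 1. Substitute u = y**2 + 2, turning ∫(-8*y*exp(8)*exp(4*y**2)/5) dy into ∫(-4*exp(4*u)/5) du: now ∫(-4*exp(4*u)/5) du.
Step 2. Evaluate the standard form: now -exp(4*u)/5.
Step 3. Substitute back u = y**2 + 2: now -exp(4*y**2 + 8)/5.
Answer: -exp(4*y**2 + 8)/5.


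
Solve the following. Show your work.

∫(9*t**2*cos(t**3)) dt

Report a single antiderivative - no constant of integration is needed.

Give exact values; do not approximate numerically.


Step 1. Substitute u = t**3, turning ∫(9*t**2*cos(t**3)) dt into ∫(3*cos(u)) du: now ∫(3*cos(u)) du.
Step 2. Evaluate the standard form: now 3*sin(u).
Step 3. Substitute back u = t**3: now 3*sin(t**3).
Answer: 3*sin(t**3).


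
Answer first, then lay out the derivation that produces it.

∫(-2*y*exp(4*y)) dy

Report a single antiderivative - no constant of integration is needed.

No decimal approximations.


The answer is -y*exp(4*y)/2 + exp(4*y)/8.
Step 1. Integrate ∫(-2*y*exp(4*y)) dy by parts with u = y, dv = (-2*exp(4*y)) dy, so v = -exp(4*y)/2: now -y*exp(4*y)/2 + ∫(exp(4*y)/2) dy.
Step 2. Evaluate the standard form: now -y*exp(4*y)/2 + exp(4*y)/8.
Answer: -y*exp(4*y)/2 + exp(4*y)/8.


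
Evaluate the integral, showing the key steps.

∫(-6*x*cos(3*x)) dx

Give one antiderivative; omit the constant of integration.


Step 1. Integrate ∫(-6*x*cos(3*x)) dx by parts with u = x, dv = (-6*cos(3*x)) dx, so v = -2*sin(3*x): now -2*x*sin(3*x) + ∫(2*sin(3*x)) dx.
Step 2. Evaluate the standard form: now -2*x*sin(3*x) - 2*cos(3*x)/3.
Answer: -2*x*sin(3*x) - 2*cos(3*x)/3.


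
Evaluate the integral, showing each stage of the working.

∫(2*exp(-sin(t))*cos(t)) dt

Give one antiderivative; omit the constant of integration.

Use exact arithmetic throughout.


Step 1. Substitute u = sin(t), turning ∫(2*exp(-sin(t))*cos(t)) dt into ∫(2*exp(-u)) du: now ∫(2*exp(-u)) du.
Step 2. Evaluate the standard form: now -2*exp(-u).
Step 3. Substitute back u = sin(t): now -2*exp(-sin(t)).
Answer: -2*exp(-sin(t)).


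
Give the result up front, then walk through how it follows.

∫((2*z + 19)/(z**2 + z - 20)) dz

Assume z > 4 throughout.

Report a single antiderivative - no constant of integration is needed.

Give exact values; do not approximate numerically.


The answer is 3*log(z - 4) - log(z + 5).
Step 1. Decompose ∫((2*z + 19)/(z**2 + z - 20)) dz by partial fractions, (2*z + 19)/(z**2 + z - 20) = -1/(z + 5) + 3/(z - 4): now ∫(3/(z - 4)) dz + ∫(-1/(z + 5)) dz.
Step 2. Evaluate the standard form [assuming z > 4]: now 3*log(z - 4) + ∫(-1/(z + 5)) dz.
Step 3. Evaluate the standard form [assuming z > -5]: now 3*log(z - 4) - log(z + 5).
Answer: 3*log(z - 4) - log(z + 5).


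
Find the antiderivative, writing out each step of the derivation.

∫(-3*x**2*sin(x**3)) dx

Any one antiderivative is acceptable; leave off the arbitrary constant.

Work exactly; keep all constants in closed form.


Step 1. Substitute u = x**3, turning ∫(-3*x**2*sin(x**3)) dx into ∫(-sin(u)) du: now ∫(-sin(u)) du.
Step 2. Evaluate the standard form: now cos(u).
Step 3. Substitute back u = x**3: now cos(x**3).
Answer: cos(x**3).


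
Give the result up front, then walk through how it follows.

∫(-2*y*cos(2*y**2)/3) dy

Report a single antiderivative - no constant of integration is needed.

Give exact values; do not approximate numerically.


The answer is -sin(2*y**2)/6.
Step 1. Substitute u = y**2, turning ∫(-2*y*cos(2*y**2)/3) dy into ∫(-cos(2*u)/3) du: now ∫(-cos(2*u)/3) du.
Step 2. Evaluate the standard form: now -sin(2*u)/6.
Step 3. Substitute back u = y**2: now -sin(2*y**2)/6.
Answer: -sin(2*y**2)/6.


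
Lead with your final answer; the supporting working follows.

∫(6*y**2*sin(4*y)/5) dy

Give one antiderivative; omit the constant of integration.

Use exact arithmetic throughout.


The answer is -3*y**2*cos(4*y)/10 + 3*y*sin(4*y)/20 + 3*cos(4*y)/80.
Step 1. Integrate ∫(6*y**2*sin(4*y)/5) dy by parts with u = y**2, dv = (6*sin(4*y)/5) dy, so v = -3*cos(4*y)/10: now -3*y**2*cos(4*y)/10 + ∫(3*y*cos(4*y)/5) dy.
Step 2. Integrate ∫(3*y*cos(4*y)/5) dy by parts with u = y, dv = (3*cos(4*y)/5) dy, so v = 3*sin(4*y)/20: now -3*y**2*cos(4*y)/10 + 3*y*sin(4*y)/20 + ∫(-3*sin(4*y)/20) dy.
Step 3. Evaluate the standard form: now -3*y**2*cos(4*y)/10 + 3*y*sin(4*y)/20 + 3*cos(4*y)/80.
Answer: -3*y**2*cos(4*y)/10 + 3*y*sin(4*y)/20 + 3*cos(4*y)/80.


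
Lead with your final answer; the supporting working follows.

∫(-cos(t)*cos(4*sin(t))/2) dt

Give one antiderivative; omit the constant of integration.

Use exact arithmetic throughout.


The answer is -sin(4*sin(t))/8.
Step 1. Substitute u = sin(t), turning ∫(-cos(t)*cos(4*sin(t))/2) dt into ∫(-cos(4*u)/2) du: now ∫(-cos(4*u)/2) du.
Step 2. Evaluate the standard form: now -sin(4*u)/8.
Step 3. Substitute back u = sin(t): now -sin(4*sin(t))/8.
Answer: -sin(4*sin(t))/8.


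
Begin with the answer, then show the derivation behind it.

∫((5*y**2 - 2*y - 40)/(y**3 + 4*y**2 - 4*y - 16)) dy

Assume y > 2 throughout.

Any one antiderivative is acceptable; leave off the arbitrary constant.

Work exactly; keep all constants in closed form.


The answer is -log(y - 2) + 2*log(y + 2) + 4*log(y + 4).
Step 1. Decompose ∫((5*y**2 - 2*y - 40)/(y**3 + 4*y**2 - 4*y - 16)) dy by partial fractions, (5*y**2 - 2*y - 40)/(y**3 + 4*y**2 - 4*y - 16) = 4/(y + 4) + 2/(y + 2) - 1/(y - 2): now ∫(-1/(y - 2)) dy + ∫(2/(y + 2)) dy + ∫(4/(y + 4)) dy.
Step 2. Evaluate the standard form [assuming y > -2]: now 2*log(y + 2) + ∫(-1/(y - 2)) dy + ∫(4/(y + 4)) dy.
Step 3. Evaluate the standard form [assuming y > 2]: now -log(y - 2) + 2*log(y + 2) + ∫(4/(y + 4)) dy.
Step 4. Evaluate the standard form [assuming y > -4]: now -log(y - 2) + 2*log(y + 2) + 4*log(y + 4).
Answer: -log(y - 2) + 2*log(y + 2) + 4*log(y + 4).


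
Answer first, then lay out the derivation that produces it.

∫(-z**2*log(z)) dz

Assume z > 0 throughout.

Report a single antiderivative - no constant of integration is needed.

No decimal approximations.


The answer is -z**3*log(z)/3 + z**3/9.
Step 1. Integrate ∫(-z**2*log(z)) dz by parts with u = log(z), dv = (-z**2) dz, so v = -z**3/3 [assuming z > 0]: now -z**3*log(z)/3 + ∫(z**2/3) dz.
Step 2. Evaluate the standard form: now -z**3*log(z)/3 + z**3/9.
Answer: -z**3*log(z)/3 + z**3/9.


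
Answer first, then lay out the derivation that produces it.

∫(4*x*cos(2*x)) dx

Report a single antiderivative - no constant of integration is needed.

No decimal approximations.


The answer is 2*x*sin(2*x) + cos(2*x).
Step 1. Integrate ∫(4*x*cos(2*x)) dx by parts with u = x, dv = (4*cos(2*x)) dx, so v = 2*sin(2*x): now 2*x*sin(2*x) + ∫(-2*sin(2*x)) dx.
Step 2. Evaluate the standard form: now 2*x*sin(2*x) + cos(2*x).
Answer: 2*x*sin(2*x) + cos(2*x).


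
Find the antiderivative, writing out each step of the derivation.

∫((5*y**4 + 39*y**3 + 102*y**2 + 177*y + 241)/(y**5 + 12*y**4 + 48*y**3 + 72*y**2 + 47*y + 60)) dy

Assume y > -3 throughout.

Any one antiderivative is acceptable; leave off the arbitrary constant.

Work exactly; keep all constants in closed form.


Step 1. Decompose ∫((5*y**4 + 39*y**3 + 102*y**2 + 177*y + 241)/(y**5 + 12*y**4 + 48*y**3 + 72*y**2 + 47*y + 60)) dy by partial fractions, (5*y**4 + 39*y**3 + 102*y**2 + 177*y + 241)/(y**5 + 12*y**4 + 48*y**3 + 72*y**2 + 47*y + 60) = 3/(y**2 + 1) + 3/(y + 5) + 3/(y + 4) - 1/(y + 3): now ∫(-1/(y + 3)) dy + ∫(3/(y + 4)) dy + ∫(3/(y + 5)) dy + ∫(3/(y**2 + 1)) dy.
Step 2. Evaluate the standard form [assuming y > -5]: now 3*log(y + 5) + ∫(-1/(y + 3)) dy + ∫(3/(y + 4)) dy + ∫(3/(y**2 + 1)) dy.
Step 3. Evaluate the standard form [assuming y > -3]: now -log(y + 3) + 3*log(y + 5) + ∫(3/(y + 4)) dy + ∫(3/(y**2 + 1)) dy.
Step 4. Evaluate the standard form [assuming y > -4]: now -log(y + 3) + 3*log(y + 4) + 3*log(y + 5) + ∫(3/(y**2 + 1)) dy.
Step 5. Evaluate the standard form: now -log(y + 3) + 3*log(y + 4) + 3*log(y + 5) + 3*atan(y).
Answer: -log(y + 3) + 3*log(y + 4) + 3*log(y + 5) + 3*atan(y).


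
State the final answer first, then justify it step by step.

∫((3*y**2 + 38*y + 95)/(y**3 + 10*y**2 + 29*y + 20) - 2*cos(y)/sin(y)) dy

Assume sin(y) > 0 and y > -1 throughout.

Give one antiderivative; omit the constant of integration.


The answer is 5*log(y + 1) + 3*log(y + 4) - 5*log(y + 5) - 2*log(sin(y)).
Step 1. Rewrite: now ∫((3*y**2 + 38*y + 95)/(y**3 + 10*y**2 + 29*y + 20)) dy + ∫(-2*cos(y)/sin(y)) dy.
Step 2. Decompose ∫((3*y**2 + 38*y + 95)/(y**3 + 10*y**2 + 29*y + 20)) dy by partial fractions, (3*y**2 + 38*y + 95)/(y**3 + 10*y**2 + 29*y + 20) = -5/(y + 5) + 3/(y + 4) + 5/(y + 1): now ∫(-2*cos(y)/sin(y)) dy + ∫(5/(y + 1)) dy + ∫(3/(y + 4)) dy + ∫(-5/(y + 5)) dy.
Step 3. Evaluate the standard form [assuming y > -5]: now -5*log(y + 5) + ∫(-2*cos(y)/sin(y)) dy + ∫(5/(y + 1)) dy + ∫(3/(y + 4)) dy.
Step 4. Evaluate the standard form [assuming y > -1]: now 5*log(y + 1) - 5*log(y + 5) + ∫(-2*cos(y)/sin(y)) dy + ∫(3/(y + 4)) dy.
Step 5. Evaluate the standard form [assuming y > -4]: now 5*log(y + 1) + 3*log(y + 4) - 5*log(y + 5) + ∫(-2*cos(y)/sin(y)) dy.
Step 6. Substitute u = sin(y), turning ∫(-2*cos(y)/sin(y)) dy into ∫(-2/u) du: now 5*log(y + 1) + 3*log(y + 4) - 5*log(y + 5) + ∫(-2/u) du.
Step 7. Evaluate the standard form [assuming u > 0]: now -2*log(u) + 5*log(y + 1) + 3*log(y + 4) - 5*log(y + 5).
Step 8. Substitute back u = sin(y): now 5*log(y + 1) + 3*log(y + 4) - 5*log(y + 5) - 2*log(sin(y)).
Answer: 5*log(y + 1) + 3*log(y + 4) - 5*log(y + 5) - 2*log(sin(y)).


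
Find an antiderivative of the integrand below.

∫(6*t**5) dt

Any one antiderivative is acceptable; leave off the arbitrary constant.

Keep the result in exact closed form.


Answer: t**6.


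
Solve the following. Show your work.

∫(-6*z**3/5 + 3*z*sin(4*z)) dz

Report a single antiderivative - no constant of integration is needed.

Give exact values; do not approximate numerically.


Step 1. Rewrite: now ∫(-6*z**3/5) dz + ∫(3*z*sin(4*z)) dz.
Step 2. Evaluate the standard form: now -3*z**4/10 + ∫(3*z*sin(4*z)) dz.
Step 3. Integrate ∫(3*z*sin(4*z)) dz by parts with u = z, dv = (3*sin(4*z)) dz, so v = -3*cos(4*z)/4: now -3*z**4/10 - 3*z*cos(4*z)/4 + ∫(3*cos(4*z)/4) dz.
Step 4. Evaluate the standard form: now -3*z**4/10 - 3*z*cos(4*z)/4 + 3*sin(4*z)/16.
Answer: -3*z**4/10 - 3*z*cos(4*z)/4 + 3*sin(4*z)/16.


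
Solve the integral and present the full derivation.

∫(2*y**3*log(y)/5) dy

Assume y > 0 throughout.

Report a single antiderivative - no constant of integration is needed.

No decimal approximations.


Step 1. Integrate ∫(2*y**3*log(y)/5) dy by parts with u = log(y), dv = (2*y**3/5) dy, so v = y**4/10 [assuming y > 0]: now y**4*log(y)/10 + ∫(-y**3/10) dy.
Step 2. Evaluate the standard form: now y**4*log(y)/10 - y**4/40.
Answer: y**4*log(y)/10 - y**4/40.


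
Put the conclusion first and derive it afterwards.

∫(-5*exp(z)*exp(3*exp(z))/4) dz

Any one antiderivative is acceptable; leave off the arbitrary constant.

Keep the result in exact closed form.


The answer is -5*exp(3*exp(z))/12.
Step 1. Substitute u = exp(z), turning ∫(-5*exp(z)*exp(3*exp(z))/4) dz into ∫(-5*exp(3*u)/4) du: now ∫(-5*exp(3*u)/4) du.
Step 2. Evaluate the standard form: now -5*exp(3*u)/12.
Step 3. Substitute back u = exp(z): now -5*exp(3*exp(z))/12.
Answer: -5*exp(3*exp(z))/12.


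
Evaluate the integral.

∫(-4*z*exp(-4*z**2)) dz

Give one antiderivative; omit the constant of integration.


Answer: exp(-4*z**2)/2.


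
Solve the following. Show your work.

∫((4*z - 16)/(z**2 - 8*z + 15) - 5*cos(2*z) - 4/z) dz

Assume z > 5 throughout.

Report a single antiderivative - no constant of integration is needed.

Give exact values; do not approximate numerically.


Step 1. Rewrite: now ∫(-4/z) dz + ∫((4*z - 16)/(z**2 - 8*z + 15)) dz + ∫(-5*cos(2*z)) dz.
Step 2. Decompose ∫((4*z - 16)/(z**2 - 8*z + 15)) dz by partial fractions, (4*z - 16)/(z**2 - 8*z + 15) = 2/(z - 3) + 2/(z - 5): now ∫(-4/z) dz + ∫(2/(z - 5)) dz + ∫(2/(z - 3)) dz + ∫(-5*cos(2*z)) dz.
Step 3. Evaluate the standard form [assuming z > 5]: now 2*log(z - 5) + ∫(-4/z) dz + ∫(2/(z - 3)) dz + ∫(-5*cos(2*z)) dz.
Step 4. Evaluate the standard form [assuming z > 3]: now 2*log(z - 5) + 2*log(z - 3) + ∫(-4/z) dz + ∫(-5*cos(2*z)) dz.
Step 5. Evaluate the standard form: now 2*log(z - 5) + 2*log(z - 3) - 5*sin(2*z)/2 + ∫(-4/z) dz.
Step 6. Evaluate the standard form [assuming z > 0]: now -4*log(z) + 2*log(z - 5) + 2*log(z - 3) - 5*sin(2*z)/2.
Answer: -4*log(z) + 2*log(z - 5) + 2*log(z - 3) - 5*sin(2*z)/2.


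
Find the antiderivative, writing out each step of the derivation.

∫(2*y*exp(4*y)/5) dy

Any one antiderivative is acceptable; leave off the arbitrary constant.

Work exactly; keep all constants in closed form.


Step 1. Integrate ∫(2*y*exp(4*y)/5) dy by parts with u = y, dv = (2*exp(4*y)/5) dy, so v = exp(4*y)/10: now y*exp(4*y)/10 + ∫(-exp(4*y)/10) dy.
Step 2. Evaluate the standard form: now y*exp(4*y)/10 - exp(4*y)/40.
Answer: y*exp(4*y)/10 - exp(4*y)/40.


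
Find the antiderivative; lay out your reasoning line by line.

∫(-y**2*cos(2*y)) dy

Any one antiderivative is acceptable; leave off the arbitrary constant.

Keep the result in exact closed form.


Step 1. Integrate ∫(-y**2*cos(2*y)) dy by parts with u = y**2, dv = (-cos(2*y)) dy, so v = -sin(2*y)/2: now -y**2*sin(2*y)/2 + ∫(y*sin(2*y)) dy.
Step 2. Integrate ∫(y*sin(2*y)) dy by parts with u = y, dv = (sin(2*y)) dy, so v = -cos(2*y)/2: now -y**2*sin(2*y)/2 - y*cos(2*y)/2 + ∫(cos(2*y)/2) dy.
Step 3. Evaluate the standard form: now -y**2*sin(2*y)/2 - y*cos(2*y)/2 + sin(2*y)/4.
Answer: -y**2*sin(2*y)/2 - y*cos(2*y)/2 + sin(2*y)/4.


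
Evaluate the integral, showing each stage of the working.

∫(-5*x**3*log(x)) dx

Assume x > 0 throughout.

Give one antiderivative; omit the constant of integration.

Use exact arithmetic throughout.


Step 1. Integrate ∫(-5*x**3*log(x)) dx by parts with u = log(x), dv = (-5*x**3) dx, so v = -5*x**4/4 [assuming x > 0]: now -5*x**4*log(x)/4 + ∫(5*x**3/4) dx.
Step 2. Evaluate the standard form: now -5*x**4*log(x)/4 + 5*x**4/16.
Answer: -5*x**4*log(x)/4 + 5*x**4/16.


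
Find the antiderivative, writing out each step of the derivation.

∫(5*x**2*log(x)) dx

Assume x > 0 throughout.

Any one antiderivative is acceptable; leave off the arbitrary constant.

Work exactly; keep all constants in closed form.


Step 1. Integrate ∫(5*x**2*log(x)) dx by parts with u = log(x), dv = (5*x**2) dx, so v = 5*x**3/3 [assuming x > 0]: now 5*x**3*log(x)/3 + ∫(-5*x**2/3) dx.
Step 2. Evaluate the standard form: now 5*x**3*log(x)/3 - 5*x**3/9.
Answer: 5*x**3*log(x)/3 - 5*x**3/9.


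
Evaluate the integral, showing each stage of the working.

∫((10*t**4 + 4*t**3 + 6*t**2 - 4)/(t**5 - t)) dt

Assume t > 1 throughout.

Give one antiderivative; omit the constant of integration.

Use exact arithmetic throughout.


Step 1. Decompose ∫((10*t**4 + 4*t**3 + 6*t**2 - 4)/(t**5 - t)) dt by partial fractions, (10*t**4 + 4*t**3 + 6*t**2 - 4)/(t**5 - t) = 2/(t**2 + 1) + 2/(t + 1) + 4/(t - 1) + 4/t: now ∫(4/t) dt + ∫(4/(t - 1)) dt + ∫(2/(t + 1)) dt + ∫(2/(t**2 + 1)) dt.
Step 2. Evaluate the standard form [assuming t > -1]: now 2*log(t + 1) + ∫(4/t) dt + ∫(4/(t - 1)) dt + ∫(2/(t**2 + 1)) dt.
Step 3. Evaluate the standard form [assuming t > 1]: now 4*log(t - 1) + 2*log(t + 1) + ∫(4/t) dt + ∫(2/(t**2 + 1)) dt.
Step 4. Evaluate the standard form [assuming t > 0]: now 4*log(t) + 4*log(t - 1) + 2*log(t + 1) + ∫(2/(t**2 + 1)) dt.
Step 5. Evaluate the standard form: now 4*log(t) + 4*log(t - 1) + 2*log(t + 1) + 2*atan(t).
Answer: 4*log(t) + 4*log(t - 1) + 2*log(t + 1) + 2*atan(t).


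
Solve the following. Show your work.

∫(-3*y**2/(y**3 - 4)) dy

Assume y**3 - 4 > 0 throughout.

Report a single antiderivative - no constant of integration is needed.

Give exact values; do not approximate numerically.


Step 1. Substitute u = y**3 - 4, turning ∫(-3*y**2/(y**3 - 4)) dy into ∫(-1/u) du: now ∫(-1/u) du.
Step 2. Evaluate the standard form [assuming u > 0]: now -log(u).
Step 3. Substitute back u = y**3 - 4: now -log(y**3 - 4).
Answer: -log(y**3 - 4).


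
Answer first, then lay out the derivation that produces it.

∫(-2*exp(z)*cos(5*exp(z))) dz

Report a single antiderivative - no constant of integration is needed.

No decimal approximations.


The answer is -2*sin(5*exp(z))/5.
Step 1. Substitute u = exp(z), turning ∫(-2*exp(z)*cos(5*exp(z))) dz into ∫(-2*cos(5*u)) du: now ∫(-2*cos(5*u)) du.
Step 2. Evaluate the standard form: now -2*sin(5*u)/5.
Step 3. Substitute back u = exp(z): now -2*sin(5*exp(z))/5.
Answer: -2*sin(5*exp(z))/5.


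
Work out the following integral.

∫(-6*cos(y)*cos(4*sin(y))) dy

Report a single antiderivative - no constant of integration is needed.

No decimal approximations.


Answer: -3*sin(4*sin(y))/2.


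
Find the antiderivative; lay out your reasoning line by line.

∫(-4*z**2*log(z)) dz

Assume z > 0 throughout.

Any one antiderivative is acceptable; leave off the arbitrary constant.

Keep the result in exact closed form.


Step 1. Integrate ∫(-4*z**2*log(z)) dz by parts with u = log(z), dv = (-4*z**2) dz, so v = -4*z**3/3 [assuming z > 0]: now -4*z**3*log(z)/3 + ∫(4*z**2/3) dz.
Step 2. Evaluate the standard form: now -4*z**3*log(z)/3 + 4*z**3/9.
Answer: -4*z**3*log(z)/3 + 4*z**3/9.


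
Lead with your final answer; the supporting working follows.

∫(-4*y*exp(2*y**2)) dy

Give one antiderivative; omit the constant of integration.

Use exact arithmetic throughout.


The answer is -exp(2*y**2).
Step 1. Substitute u = y**2, turning ∫(-4*y*exp(2*y**2)) dy into ∫(-2*exp(2*u)) du: now ∫(-2*exp(2*u)) du.
Step 2. Evaluate the standard form: now -exp(2*u).
Step 3. Substitute back u = y**2: now -exp(2*y**2).
Answer: -exp(2*y**2).


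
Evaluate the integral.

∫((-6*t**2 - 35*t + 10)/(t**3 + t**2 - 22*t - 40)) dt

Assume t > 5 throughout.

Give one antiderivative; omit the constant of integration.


Answer: -5*log(t - 5) - 4*log(t + 2) + 3*log(t + 4).


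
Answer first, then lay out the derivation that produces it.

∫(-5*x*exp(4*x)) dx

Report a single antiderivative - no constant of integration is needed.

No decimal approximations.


The answer is -5*x*exp(4*x)/4 + 5*exp(4*x)/16.
Step 1. Integrate ∫(-5*x*exp(4*x)) dx by parts with u = x, dv = (-5*exp(4*x)) dx, so v = -5*exp(4*x)/4: now -5*x*exp(4*x)/4 + ∫(5*exp(4*x)/4) dx.
Step 2. Evaluate the standard form: now -5*x*exp(4*x)/4 + 5*exp(4*x)/16.
Answer: -5*x*exp(4*x)/4 + 5*exp(4*x)/16.


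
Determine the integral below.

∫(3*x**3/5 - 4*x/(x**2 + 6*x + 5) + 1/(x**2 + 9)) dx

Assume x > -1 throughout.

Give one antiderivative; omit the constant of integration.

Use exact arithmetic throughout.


Answer: 3*x**4/20 + log(x + 1) - 5*log(x + 5) + atan(x/3)/3.


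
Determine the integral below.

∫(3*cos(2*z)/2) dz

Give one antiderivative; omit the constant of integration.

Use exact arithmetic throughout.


Answer: 3*sin(2*z)/4.


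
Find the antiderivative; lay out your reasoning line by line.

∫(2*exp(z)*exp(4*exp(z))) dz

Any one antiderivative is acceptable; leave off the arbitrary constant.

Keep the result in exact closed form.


Step 1. Substitute u = exp(z), turning ∫(2*exp(z)*exp(4*exp(z))) dz into ∫(2*exp(4*u)) du: now ∫(2*exp(4*u)) du.
Step 2. Evaluate the standard form: now exp(4*u)/2.
Step 3. Substitute back u = exp(z): now exp(4*exp(z))/2.
Answer: exp(4*exp(z))/2.


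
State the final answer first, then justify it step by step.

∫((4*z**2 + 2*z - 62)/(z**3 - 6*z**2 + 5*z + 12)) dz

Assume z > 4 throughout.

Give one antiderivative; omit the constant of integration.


The answer is 2*log(z - 4) + 5*log(z - 3) - 3*log(z + 1).
Step 1. Decompose ∫((4*z**2 + 2*z - 62)/(z**3 - 6*z**2 + 5*z + 12)) dz by partial fractions, (4*z**2 + 2*z - 62)/(z**3 - 6*z**2 + 5*z + 12) = -3/(z + 1) + 5/(z - 3) + 2/(z - 4): now ∫(2/(z - 4)) dz + ∫(5/(z - 3)) dz + ∫(-3/(z + 1)) dz.
Step 2. Evaluate the standard form [assuming z > 4]: now 2*log(z - 4) + ∫(5/(z - 3)) dz + ∫(-3/(z + 1)) dz.
Step 3. Evaluate the standard form [assuming z > 3]: now 2*log(z - 4) + 5*log(z - 3) + ∫(-3/(z + 1)) dz.
Step 4. Evaluate the standard form [assuming z > -1]: now 2*log(z - 4) + 5*log(z - 3) - 3*log(z + 1).
Answer: 2*log(z - 4) + 5*log(z - 3) - 3*log(z + 1).
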